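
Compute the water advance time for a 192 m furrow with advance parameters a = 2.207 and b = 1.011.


t = (L/a)^(1/b)
t = (192/2.207)^(1/1.011)
t = 86.995922^(1/1.011)

82.8698 min


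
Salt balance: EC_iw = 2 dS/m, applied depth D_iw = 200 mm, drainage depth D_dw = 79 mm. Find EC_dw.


EC_dw = EC_iw * D_iw / D_dw
EC_dw = 2 * 200 / 79
EC_dw = 400 / 79

5.0633 dS/m


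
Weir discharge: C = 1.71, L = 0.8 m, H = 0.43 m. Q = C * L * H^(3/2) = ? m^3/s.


Q = C * L * H^(3/2) = 1.71 * 0.8 * 0.43^1.5 = 1.71 * 0.8 * 0.281970

0.3857 m^3/s


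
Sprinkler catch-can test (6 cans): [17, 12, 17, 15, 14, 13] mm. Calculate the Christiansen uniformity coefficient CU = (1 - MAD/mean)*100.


mean = 14.666667 mm
MAD = 1.666667 mm
CU = (1 - 1.666667/14.666667)*100

88.6364 %


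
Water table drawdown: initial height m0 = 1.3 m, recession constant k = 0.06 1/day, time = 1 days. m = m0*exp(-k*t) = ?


m = m0 * exp(-k*t)
m = 1.3 * exp(-0.06 * 1)
m = 1.3 * exp(-0.0600)

1.2243 m


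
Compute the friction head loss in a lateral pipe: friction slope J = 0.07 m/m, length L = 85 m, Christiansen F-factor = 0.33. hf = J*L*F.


hf = J * L * F = 0.07 * 85 * 0.33 = 1.9635 m

1.9635 m


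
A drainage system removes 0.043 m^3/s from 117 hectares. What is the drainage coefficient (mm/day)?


DC = Q * 86400 / (A * 10000) * 1000
DC = 0.043 * 86400 / (117 * 10000) * 1000
DC = 3715200.0000 / 1170000

3.1754 mm/day


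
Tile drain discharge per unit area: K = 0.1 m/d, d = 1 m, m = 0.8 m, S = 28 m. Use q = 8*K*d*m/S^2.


q = 8*K*d*m/S^2
q = 8*0.1*1*0.8/28^2
q = 0.6400 / 784

8.1633e-04 m/d


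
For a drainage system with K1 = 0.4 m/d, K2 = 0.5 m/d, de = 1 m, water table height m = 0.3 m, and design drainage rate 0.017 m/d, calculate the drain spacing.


S^2 = 8*K2*de*m/q + 4*K1*m^2/q
S^2 = 8*0.5*1*0.3/0.017 + 4*0.4*0.3^2/0.017
S = sqrt(79.0588)

8.8915 m


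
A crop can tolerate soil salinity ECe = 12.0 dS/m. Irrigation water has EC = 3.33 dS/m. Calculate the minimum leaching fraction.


LR = ECiw / (5*ECe - ECiw)
LR = 3.33 / (5*12.0 - 3.33)
LR = 3.33 / 56.6700

0.0588


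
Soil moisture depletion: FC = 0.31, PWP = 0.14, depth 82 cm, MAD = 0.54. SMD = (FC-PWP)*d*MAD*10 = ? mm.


SMD = (FC - PWP) * d * MAD * 10
SMD = (0.31 - 0.14) * 82 * 0.54 * 10
SMD = 0.1700 * 82 * 0.54 * 10

75.2760 mm


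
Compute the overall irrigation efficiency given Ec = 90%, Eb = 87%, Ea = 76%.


Ec = 0.9, Eb = 0.87, Ea = 0.76
E = 0.9 * 0.87 * 0.76 * 100 = 59.5080%

59.5080 %


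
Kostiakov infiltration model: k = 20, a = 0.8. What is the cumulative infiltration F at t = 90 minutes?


F = k * t^a = 20 * 90^0.8
F = 20 * 36.592662

731.8532 mm


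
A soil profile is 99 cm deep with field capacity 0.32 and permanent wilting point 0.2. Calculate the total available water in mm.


AWC = (FC - PWP) * d * 10
AWC = (0.32 - 0.2) * 99 * 10
AWC = 0.1200 * 99 * 10

118.8000 mm


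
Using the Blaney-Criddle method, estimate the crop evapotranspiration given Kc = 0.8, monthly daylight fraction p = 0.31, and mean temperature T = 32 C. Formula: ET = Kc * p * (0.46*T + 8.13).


ET = Kc * p * (0.46*T + 8.13)
ET = 0.8 * 0.31 * (0.46*32 + 8.13)
ET = 0.8 * 0.31 * 22.8500

5.6668 mm/day


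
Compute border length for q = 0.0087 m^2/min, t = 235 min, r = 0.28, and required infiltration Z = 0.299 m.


L = q*t/((1+r)*Z)
L = 0.0087*235/((1+0.28)*0.299)
L = 2.0445/0.38272

5.3420 m


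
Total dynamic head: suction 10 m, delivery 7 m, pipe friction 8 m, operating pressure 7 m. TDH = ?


TDH = Hs + Hd + hf + Hp = 10 + 7 + 8 + 7 = 32

32 m


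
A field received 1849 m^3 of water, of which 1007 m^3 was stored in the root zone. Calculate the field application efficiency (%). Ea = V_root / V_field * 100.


Ea = V_root / V_field * 100 = 1007 / 1849 * 100 = 54.4619%

54.4619 %


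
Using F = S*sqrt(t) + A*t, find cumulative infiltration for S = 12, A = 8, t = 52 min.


F = S*sqrt(t) + A*t
F = 12*sqrt(52) + 8*52
F = 12*7.211103 + 416

502.5332 mm


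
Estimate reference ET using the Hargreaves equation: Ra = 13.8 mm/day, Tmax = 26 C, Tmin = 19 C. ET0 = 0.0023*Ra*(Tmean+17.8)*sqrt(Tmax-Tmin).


Tmean = (Tmax + Tmin)/2 = (26 + 19)/2 = 22.5
ET0 = 0.0023 * 13.8 * (22.5 + 17.8) * sqrt(26 - 19)
ET0 = 0.0023 * 13.8 * 40.3 * 2.645751

3.3842 mm/day


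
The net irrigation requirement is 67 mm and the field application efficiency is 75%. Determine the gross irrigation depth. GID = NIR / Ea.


Ea = 75% = 0.75
GID = NIR / Ea = 67 / 0.75 = 89.3333 mm

89.3333 mm


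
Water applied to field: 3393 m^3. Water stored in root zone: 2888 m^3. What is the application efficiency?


Ea = V_root / V_field * 100 = 2888 / 3393 * 100 = 85.1164%

85.1164 %


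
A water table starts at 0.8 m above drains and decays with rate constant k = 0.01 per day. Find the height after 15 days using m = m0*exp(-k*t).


m = m0 * exp(-k*t)
m = 0.8 * exp(-0.01 * 15)
m = 0.8 * exp(-0.1500)

0.6886 m


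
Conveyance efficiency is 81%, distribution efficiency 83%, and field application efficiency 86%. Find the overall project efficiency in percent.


Ec = 0.81, Eb = 0.83, Ea = 0.86
E = 0.81 * 0.83 * 0.86 * 100 = 57.8178%

57.8178 %


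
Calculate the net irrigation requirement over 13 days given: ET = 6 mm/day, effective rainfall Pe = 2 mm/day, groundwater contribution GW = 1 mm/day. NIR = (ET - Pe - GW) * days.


Daily deficit = ET - Pe - GW = 6 - 2 - 1 = 3 mm/day
NIR = 3 * 13 = 39 mm

39.0000 mm


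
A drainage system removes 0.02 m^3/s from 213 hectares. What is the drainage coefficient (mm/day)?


DC = Q * 86400 / (A * 10000) * 1000
DC = 0.02 * 86400 / (213 * 10000) * 1000
DC = 1728000.0000 / 2130000

0.8113 mm/day


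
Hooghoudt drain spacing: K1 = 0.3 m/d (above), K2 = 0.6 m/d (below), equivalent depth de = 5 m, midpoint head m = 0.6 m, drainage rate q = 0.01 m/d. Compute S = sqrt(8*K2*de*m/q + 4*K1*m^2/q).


S^2 = 8*K2*de*m/q + 4*K1*m^2/q
S^2 = 8*0.6*5*0.6/0.01 + 4*0.3*0.6^2/0.01
S = sqrt(1483.2000)

38.5123 m


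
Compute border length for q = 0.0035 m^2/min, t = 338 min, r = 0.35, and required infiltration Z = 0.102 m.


L = q*t/((1+r)*Z)
L = 0.0035*338/((1+0.35)*0.102)
L = 1.183/0.1377

8.5911 m


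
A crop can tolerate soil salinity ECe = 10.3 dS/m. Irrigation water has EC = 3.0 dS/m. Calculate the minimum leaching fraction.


LR = ECiw / (5*ECe - ECiw)
LR = 3.0 / (5*10.3 - 3.0)
LR = 3.0 / 48.5000

0.0619


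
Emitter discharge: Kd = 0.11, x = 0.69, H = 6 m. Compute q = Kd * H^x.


q = Kd * H^x = 0.11 * 6^0.69 = 0.11 * 3.442900

0.3787 L/h


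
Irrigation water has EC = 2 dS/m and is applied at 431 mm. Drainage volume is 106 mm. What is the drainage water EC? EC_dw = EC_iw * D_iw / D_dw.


EC_dw = EC_iw * D_iw / D_dw
EC_dw = 2 * 431 / 106
EC_dw = 862 / 106

8.1321 dS/m


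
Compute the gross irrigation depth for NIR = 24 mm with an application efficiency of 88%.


Ea = 88% = 0.88
GID = NIR / Ea = 24 / 0.88 = 27.2727 mm

27.2727 mm


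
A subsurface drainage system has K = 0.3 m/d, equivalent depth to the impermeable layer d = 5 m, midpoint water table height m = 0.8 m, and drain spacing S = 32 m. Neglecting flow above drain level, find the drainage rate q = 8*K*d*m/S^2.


q = 8*K*d*m/S^2
q = 8*0.3*5*0.8/32^2
q = 9.6000 / 1024

0.0094 m/d


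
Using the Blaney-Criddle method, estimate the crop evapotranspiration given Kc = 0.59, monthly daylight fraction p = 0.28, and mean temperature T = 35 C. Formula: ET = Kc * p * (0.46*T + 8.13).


ET = Kc * p * (0.46*T + 8.13)
ET = 0.59 * 0.28 * (0.46*35 + 8.13)
ET = 0.59 * 0.28 * 24.2300

4.0028 mm/day


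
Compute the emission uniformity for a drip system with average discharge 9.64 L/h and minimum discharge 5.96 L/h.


EU = (q_min/q_avg)*100 = (5.96/9.64)*100 = 61.8257%

61.8257 %


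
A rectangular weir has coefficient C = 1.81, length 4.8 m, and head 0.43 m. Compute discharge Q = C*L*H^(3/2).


Q = C * L * H^(3/2) = 1.81 * 4.8 * 0.43^1.5 = 1.81 * 4.8 * 0.281970

2.4498 m^3/s


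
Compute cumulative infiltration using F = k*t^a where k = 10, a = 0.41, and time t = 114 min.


F = k * t^a = 10 * 114^0.41
F = 10 * 6.971576

69.7158 mm


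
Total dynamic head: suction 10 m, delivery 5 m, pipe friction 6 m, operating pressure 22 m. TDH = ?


TDH = Hs + Hd + hf + Hp = 10 + 5 + 6 + 22 = 43

43 m


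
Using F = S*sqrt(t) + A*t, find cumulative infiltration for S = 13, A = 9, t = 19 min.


F = S*sqrt(t) + A*t
F = 13*sqrt(19) + 9*19
F = 13*4.358899 + 171

227.6657 mm


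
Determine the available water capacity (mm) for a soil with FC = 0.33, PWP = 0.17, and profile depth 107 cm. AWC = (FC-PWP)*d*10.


AWC = (FC - PWP) * d * 10
AWC = (0.33 - 0.17) * 107 * 10
AWC = 0.1600 * 107 * 10

171.2000 mm


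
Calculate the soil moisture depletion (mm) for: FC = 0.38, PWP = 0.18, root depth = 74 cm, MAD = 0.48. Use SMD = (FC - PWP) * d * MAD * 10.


SMD = (FC - PWP) * d * MAD * 10
SMD = (0.38 - 0.18) * 74 * 0.48 * 10
SMD = 0.2000 * 74 * 0.48 * 10

71.0400 mm


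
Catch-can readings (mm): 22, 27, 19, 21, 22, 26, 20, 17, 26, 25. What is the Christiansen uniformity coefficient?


mean = 22.500000 mm
MAD = 2.800000 mm
CU = (1 - 2.800000/22.500000)*100

87.5556 %


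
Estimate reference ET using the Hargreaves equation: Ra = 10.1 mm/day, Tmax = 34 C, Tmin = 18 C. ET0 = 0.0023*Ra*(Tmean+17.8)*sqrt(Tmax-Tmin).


Tmean = (Tmax + Tmin)/2 = (34 + 18)/2 = 26.0
ET0 = 0.0023 * 10.1 * (26.0 + 17.8) * sqrt(34 - 18)
ET0 = 0.0023 * 10.1 * 43.8 * 4.000000

4.0699 mm/day


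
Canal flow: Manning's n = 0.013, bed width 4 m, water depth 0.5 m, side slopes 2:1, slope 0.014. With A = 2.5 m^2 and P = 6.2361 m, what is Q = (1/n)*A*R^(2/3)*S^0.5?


R = A/P = 2.5/6.2361 = 0.400892
Q = (1/0.013) * 2.5 * 0.400892^(2/3) * 0.014^0.5

12.3712 m^3/s


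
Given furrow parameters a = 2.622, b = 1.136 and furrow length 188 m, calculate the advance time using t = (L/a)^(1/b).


t = (L/a)^(1/b)
t = (188/2.622)^(1/1.136)
t = 71.700992^(1/1.136)

42.9917 min


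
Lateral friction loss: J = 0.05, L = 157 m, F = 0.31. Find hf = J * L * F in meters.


hf = J * L * F = 0.05 * 157 * 0.31 = 2.4335 m

2.4335 m


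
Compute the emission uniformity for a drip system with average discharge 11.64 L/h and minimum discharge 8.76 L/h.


EU = (q_min/q_avg)*100 = (8.76/11.64)*100 = 75.2577%

75.2577 %


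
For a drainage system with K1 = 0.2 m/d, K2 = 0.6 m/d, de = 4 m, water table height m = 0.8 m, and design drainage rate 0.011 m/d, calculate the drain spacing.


S^2 = 8*K2*de*m/q + 4*K1*m^2/q
S^2 = 8*0.6*4*0.8/0.011 + 4*0.2*0.8^2/0.011
S = sqrt(1442.9091)

37.9856 m


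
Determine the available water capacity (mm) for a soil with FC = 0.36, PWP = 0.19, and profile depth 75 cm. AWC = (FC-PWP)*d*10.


AWC = (FC - PWP) * d * 10
AWC = (0.36 - 0.19) * 75 * 10
AWC = 0.1700 * 75 * 10

127.5000 mm


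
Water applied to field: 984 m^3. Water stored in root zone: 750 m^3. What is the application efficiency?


Ea = V_root / V_field * 100 = 750 / 984 * 100 = 76.2195%

76.2195 %


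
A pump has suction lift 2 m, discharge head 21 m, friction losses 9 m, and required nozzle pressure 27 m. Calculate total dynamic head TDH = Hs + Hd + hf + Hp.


TDH = Hs + Hd + hf + Hp = 2 + 21 + 9 + 27 = 59

59 m


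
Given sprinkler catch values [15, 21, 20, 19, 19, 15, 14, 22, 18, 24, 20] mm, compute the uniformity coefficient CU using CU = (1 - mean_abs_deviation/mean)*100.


mean = 18.818182 mm
MAD = 2.413223 mm
CU = (1 - 2.413223/18.818182)*100

87.1761 %


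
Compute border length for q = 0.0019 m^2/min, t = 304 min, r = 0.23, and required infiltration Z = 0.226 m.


L = q*t/((1+r)*Z)
L = 0.0019*304/((1+0.23)*0.226)
L = 0.5776/0.27798

2.0778 m


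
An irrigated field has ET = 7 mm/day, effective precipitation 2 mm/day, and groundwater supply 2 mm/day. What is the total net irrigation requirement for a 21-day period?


Daily deficit = ET - Pe - GW = 7 - 2 - 2 = 3 mm/day
NIR = 3 * 21 = 63 mm

63.0000 mm


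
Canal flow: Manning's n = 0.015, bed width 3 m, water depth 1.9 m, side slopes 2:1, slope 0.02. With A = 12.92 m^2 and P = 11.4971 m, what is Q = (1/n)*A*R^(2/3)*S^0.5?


R = A/P = 12.92/11.4971 = 1.123762
Q = (1/0.015) * 12.92 * 1.123762^(2/3) * 0.02^0.5

131.6646 m^3/s


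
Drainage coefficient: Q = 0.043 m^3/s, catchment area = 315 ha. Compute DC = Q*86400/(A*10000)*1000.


DC = Q * 86400 / (A * 10000) * 1000
DC = 0.043 * 86400 / (315 * 10000) * 1000
DC = 3715200.0000 / 3150000

1.1794 mm/day


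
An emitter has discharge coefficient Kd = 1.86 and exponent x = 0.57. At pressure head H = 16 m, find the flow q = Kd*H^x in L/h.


q = Kd * H^x = 1.86 * 16^0.57 = 1.86 * 4.856780

9.0336 L/h


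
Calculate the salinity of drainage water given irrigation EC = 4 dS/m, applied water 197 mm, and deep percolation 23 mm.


EC_dw = EC_iw * D_iw / D_dw
EC_dw = 4 * 197 / 23
EC_dw = 788 / 23

34.2609 dS/m


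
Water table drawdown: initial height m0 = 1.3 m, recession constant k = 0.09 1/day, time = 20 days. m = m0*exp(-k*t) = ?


m = m0 * exp(-k*t)
m = 1.3 * exp(-0.09 * 20)
m = 1.3 * exp(-1.8000)

0.2149 m


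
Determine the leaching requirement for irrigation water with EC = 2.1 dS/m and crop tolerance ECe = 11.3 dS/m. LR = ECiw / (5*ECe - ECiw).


LR = ECiw / (5*ECe - ECiw)
LR = 2.1 / (5*11.3 - 2.1)
LR = 2.1 / 54.4000

0.0386


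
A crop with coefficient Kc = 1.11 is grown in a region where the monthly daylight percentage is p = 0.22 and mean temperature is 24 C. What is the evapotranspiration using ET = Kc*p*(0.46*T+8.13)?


ET = Kc * p * (0.46*T + 8.13)
ET = 1.11 * 0.22 * (0.46*24 + 8.13)
ET = 1.11 * 0.22 * 19.1700

4.6813 mm/day


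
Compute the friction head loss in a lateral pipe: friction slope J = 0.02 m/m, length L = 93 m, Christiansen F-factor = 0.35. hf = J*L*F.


hf = J * L * F = 0.02 * 93 * 0.35 = 0.6510 m

0.6510 m


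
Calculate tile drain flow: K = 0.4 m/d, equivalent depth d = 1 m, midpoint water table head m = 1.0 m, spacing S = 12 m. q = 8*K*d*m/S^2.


q = 8*K*d*m/S^2
q = 8*0.4*1*1.0/12^2
q = 3.2000 / 144

0.0222 m/d


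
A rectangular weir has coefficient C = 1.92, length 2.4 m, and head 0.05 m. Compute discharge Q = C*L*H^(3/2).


Q = C * L * H^(3/2) = 1.92 * 2.4 * 0.05^1.5 = 1.92 * 2.4 * 0.011180

0.0515 m^3/s


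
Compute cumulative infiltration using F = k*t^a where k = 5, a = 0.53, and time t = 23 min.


F = k * t^a = 5 * 23^0.53
F = 5 * 5.268849

26.3442 mm


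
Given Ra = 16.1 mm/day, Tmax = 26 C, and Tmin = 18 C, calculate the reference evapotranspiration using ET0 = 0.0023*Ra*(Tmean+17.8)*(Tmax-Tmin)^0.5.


Tmean = (Tmax + Tmin)/2 = (26 + 18)/2 = 22.0
ET0 = 0.0023 * 16.1 * (22.0 + 17.8) * sqrt(26 - 18)
ET0 = 0.0023 * 16.1 * 39.8 * 2.828427

4.1685 mm/day


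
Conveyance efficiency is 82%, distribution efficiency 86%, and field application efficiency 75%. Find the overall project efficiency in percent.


Ec = 0.82, Eb = 0.86, Ea = 0.75
E = 0.82 * 0.86 * 0.75 * 100 = 52.8900%

52.8900 %


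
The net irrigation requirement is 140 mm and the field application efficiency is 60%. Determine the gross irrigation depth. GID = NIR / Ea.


Ea = 60% = 0.6
GID = NIR / Ea = 140 / 0.6 = 233.3333 mm

233.3333 mm


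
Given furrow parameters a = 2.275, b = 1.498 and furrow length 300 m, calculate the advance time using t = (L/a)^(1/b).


t = (L/a)^(1/b)
t = (300/2.275)^(1/1.498)
t = 131.868132^(1/1.498)

26.0204 min


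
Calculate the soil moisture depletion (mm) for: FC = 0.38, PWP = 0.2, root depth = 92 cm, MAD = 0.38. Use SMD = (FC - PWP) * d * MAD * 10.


SMD = (FC - PWP) * d * MAD * 10
SMD = (0.38 - 0.2) * 92 * 0.38 * 10
SMD = 0.1800 * 92 * 0.38 * 10

62.9280 mm


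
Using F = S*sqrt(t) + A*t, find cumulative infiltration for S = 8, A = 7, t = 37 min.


F = S*sqrt(t) + A*t
F = 8*sqrt(37) + 7*37
F = 8*6.082763 + 259

307.6621 mm


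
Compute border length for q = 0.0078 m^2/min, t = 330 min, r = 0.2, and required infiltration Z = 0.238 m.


L = q*t/((1+r)*Z)
L = 0.0078*330/((1+0.2)*0.238)
L = 2.574/0.2856

9.0126 m


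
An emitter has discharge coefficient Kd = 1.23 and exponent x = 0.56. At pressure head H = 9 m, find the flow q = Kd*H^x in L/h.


q = Kd * H^x = 1.23 * 9^0.56 = 1.23 * 3.422755

4.2100 L/h


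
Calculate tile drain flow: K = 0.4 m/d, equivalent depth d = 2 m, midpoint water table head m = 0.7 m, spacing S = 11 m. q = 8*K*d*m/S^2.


q = 8*K*d*m/S^2
q = 8*0.4*2*0.7/11^2
q = 4.4800 / 121

0.0370 m/d


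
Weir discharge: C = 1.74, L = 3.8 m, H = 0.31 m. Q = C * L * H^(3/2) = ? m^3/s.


Q = C * L * H^(3/2) = 1.74 * 3.8 * 0.31^1.5 = 1.74 * 3.8 * 0.172601

1.1412 m^3/s


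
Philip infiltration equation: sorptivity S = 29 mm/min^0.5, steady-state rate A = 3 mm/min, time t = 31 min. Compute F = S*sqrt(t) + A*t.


F = S*sqrt(t) + A*t
F = 29*sqrt(31) + 3*31
F = 29*5.567764 + 93

254.4652 mm


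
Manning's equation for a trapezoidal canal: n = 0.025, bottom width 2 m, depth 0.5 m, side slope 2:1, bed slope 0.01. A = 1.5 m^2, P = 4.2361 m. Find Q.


R = A/P = 1.5/4.2361 = 0.354099
Q = (1/0.025) * 1.5 * 0.354099^(2/3) * 0.01^0.5

3.0031 m^3/s


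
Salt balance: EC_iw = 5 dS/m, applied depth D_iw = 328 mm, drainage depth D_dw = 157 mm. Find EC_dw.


EC_dw = EC_iw * D_iw / D_dw
EC_dw = 5 * 328 / 157
EC_dw = 1640 / 157

10.4459 dS/m


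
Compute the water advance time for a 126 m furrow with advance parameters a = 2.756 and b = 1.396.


t = (L/a)^(1/b)
t = (126/2.756)^(1/1.396)
t = 45.718433^(1/1.396)

15.4588 min


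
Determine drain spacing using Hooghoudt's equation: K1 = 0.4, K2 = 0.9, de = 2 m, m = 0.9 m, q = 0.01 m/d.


S^2 = 8*K2*de*m/q + 4*K1*m^2/q
S^2 = 8*0.9*2*0.9/0.01 + 4*0.4*0.9^2/0.01
S = sqrt(1425.6000)

37.7571 m


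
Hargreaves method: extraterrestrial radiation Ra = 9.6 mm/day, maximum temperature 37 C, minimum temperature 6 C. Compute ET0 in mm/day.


Tmean = (Tmax + Tmin)/2 = (37 + 6)/2 = 21.5
ET0 = 0.0023 * 9.6 * (21.5 + 17.8) * sqrt(37 - 6)
ET0 = 0.0023 * 9.6 * 39.3 * 5.567764

4.8314 mm/day


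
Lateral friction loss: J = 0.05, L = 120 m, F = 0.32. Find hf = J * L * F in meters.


hf = J * L * F = 0.05 * 120 * 0.32 = 1.9200 m

1.9200 m


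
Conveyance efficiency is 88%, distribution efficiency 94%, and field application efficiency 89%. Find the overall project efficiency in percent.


Ec = 0.88, Eb = 0.94, Ea = 0.89
E = 0.88 * 0.94 * 0.89 * 100 = 73.6208%

73.6208 %


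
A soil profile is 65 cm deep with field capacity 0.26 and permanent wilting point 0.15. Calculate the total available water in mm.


AWC = (FC - PWP) * d * 10
AWC = (0.26 - 0.15) * 65 * 10
AWC = 0.1100 * 65 * 10

71.5000 mm


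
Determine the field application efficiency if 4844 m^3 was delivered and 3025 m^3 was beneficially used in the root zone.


Ea = V_root / V_field * 100 = 3025 / 4844 * 100 = 62.4484%

62.4484 %


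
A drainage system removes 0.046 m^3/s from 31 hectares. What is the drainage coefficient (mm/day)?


DC = Q * 86400 / (A * 10000) * 1000
DC = 0.046 * 86400 / (31 * 10000) * 1000
DC = 3974400.0000 / 310000

12.8206 mm/day


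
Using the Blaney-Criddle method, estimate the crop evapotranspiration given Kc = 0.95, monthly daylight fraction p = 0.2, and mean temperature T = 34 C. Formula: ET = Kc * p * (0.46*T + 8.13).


ET = Kc * p * (0.46*T + 8.13)
ET = 0.95 * 0.2 * (0.46*34 + 8.13)
ET = 0.95 * 0.2 * 23.7700

4.5163 mm/day


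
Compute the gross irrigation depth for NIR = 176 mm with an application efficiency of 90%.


Ea = 90% = 0.9
GID = NIR / Ea = 176 / 0.9 = 195.5556 mm

195.5556 mm


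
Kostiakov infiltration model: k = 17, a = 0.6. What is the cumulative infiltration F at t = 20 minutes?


F = k * t^a = 17 * 20^0.6
F = 17 * 6.034176

102.5810 mm


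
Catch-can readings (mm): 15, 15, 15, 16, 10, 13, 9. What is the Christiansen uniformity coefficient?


mean = 13.285714 mm
MAD = 2.244898 mm
CU = (1 - 2.244898/13.285714)*100

83.1029 %


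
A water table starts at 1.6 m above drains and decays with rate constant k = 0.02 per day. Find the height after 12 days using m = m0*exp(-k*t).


m = m0 * exp(-k*t)
m = 1.6 * exp(-0.02 * 12)
m = 1.6 * exp(-0.2400)

1.2586 m


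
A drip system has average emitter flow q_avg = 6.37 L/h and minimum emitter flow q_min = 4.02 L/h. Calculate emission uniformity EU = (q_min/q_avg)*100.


EU = (q_min/q_avg)*100 = (4.02/6.37)*100 = 63.1083%

63.1083 %


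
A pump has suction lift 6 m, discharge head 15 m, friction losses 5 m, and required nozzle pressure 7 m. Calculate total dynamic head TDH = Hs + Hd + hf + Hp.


TDH = Hs + Hd + hf + Hp = 6 + 15 + 5 + 7 = 33

33 m


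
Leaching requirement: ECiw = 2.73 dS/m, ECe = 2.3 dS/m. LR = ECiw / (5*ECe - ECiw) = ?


LR = ECiw / (5*ECe - ECiw)
LR = 2.73 / (5*2.3 - 2.73)
LR = 2.73 / 8.7700

0.3113


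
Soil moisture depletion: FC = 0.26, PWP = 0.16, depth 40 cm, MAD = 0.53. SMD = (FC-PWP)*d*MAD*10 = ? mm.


SMD = (FC - PWP) * d * MAD * 10
SMD = (0.26 - 0.16) * 40 * 0.53 * 10
SMD = 0.1000 * 40 * 0.53 * 10

21.2000 mm


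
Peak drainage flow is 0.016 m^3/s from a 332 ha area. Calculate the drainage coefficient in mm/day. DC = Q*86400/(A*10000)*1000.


DC = Q * 86400 / (A * 10000) * 1000
DC = 0.016 * 86400 / (332 * 10000) * 1000
DC = 1382400.0000 / 3320000

0.4164 mm/day


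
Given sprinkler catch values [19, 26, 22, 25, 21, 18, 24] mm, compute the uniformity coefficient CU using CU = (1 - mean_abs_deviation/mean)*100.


mean = 22.142857 mm
MAD = 2.448980 mm
CU = (1 - 2.448980/22.142857)*100

88.9401 %


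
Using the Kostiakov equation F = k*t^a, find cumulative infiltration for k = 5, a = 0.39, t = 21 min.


F = k * t^a = 5 * 21^0.39
F = 5 * 3.278427

16.3921 mm


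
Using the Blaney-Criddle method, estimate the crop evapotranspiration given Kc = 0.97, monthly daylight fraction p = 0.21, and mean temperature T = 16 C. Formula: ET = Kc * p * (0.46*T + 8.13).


ET = Kc * p * (0.46*T + 8.13)
ET = 0.97 * 0.21 * (0.46*16 + 8.13)
ET = 0.97 * 0.21 * 15.4900

3.1553 mm/day


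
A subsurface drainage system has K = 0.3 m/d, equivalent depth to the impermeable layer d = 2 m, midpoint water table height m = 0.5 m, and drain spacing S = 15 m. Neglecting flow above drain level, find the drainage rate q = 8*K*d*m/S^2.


q = 8*K*d*m/S^2
q = 8*0.3*2*0.5/15^2
q = 2.4000 / 225

0.0107 m/d


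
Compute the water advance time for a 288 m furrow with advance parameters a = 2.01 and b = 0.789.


t = (L/a)^(1/b)
t = (288/2.01)^(1/0.789)
t = 143.283582^(1/0.789)

540.5325 min


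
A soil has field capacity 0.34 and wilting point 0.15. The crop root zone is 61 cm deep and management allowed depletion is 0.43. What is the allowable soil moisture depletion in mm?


SMD = (FC - PWP) * d * MAD * 10
SMD = (0.34 - 0.15) * 61 * 0.43 * 10
SMD = 0.1900 * 61 * 0.43 * 10

49.8370 mm


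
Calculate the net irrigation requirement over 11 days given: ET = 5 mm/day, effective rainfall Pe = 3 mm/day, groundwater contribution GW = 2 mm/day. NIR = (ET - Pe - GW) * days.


Daily deficit = ET - Pe - GW = 5 - 3 - 2 = 0 mm/day
NIR = 0 * 11 = 0 mm

0 mm


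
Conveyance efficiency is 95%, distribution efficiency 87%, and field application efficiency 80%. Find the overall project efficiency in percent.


Ec = 0.95, Eb = 0.87, Ea = 0.8
E = 0.95 * 0.87 * 0.8 * 100 = 66.1200%

66.1200 %


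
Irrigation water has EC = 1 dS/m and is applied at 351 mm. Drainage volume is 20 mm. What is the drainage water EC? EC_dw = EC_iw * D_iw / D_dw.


EC_dw = EC_iw * D_iw / D_dw
EC_dw = 1 * 351 / 20
EC_dw = 351 / 20

17.5500 dS/m


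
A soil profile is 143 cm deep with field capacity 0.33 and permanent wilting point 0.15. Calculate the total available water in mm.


AWC = (FC - PWP) * d * 10
AWC = (0.33 - 0.15) * 143 * 10
AWC = 0.1800 * 143 * 10

257.4000 mm


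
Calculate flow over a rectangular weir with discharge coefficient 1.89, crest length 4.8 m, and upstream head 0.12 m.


Q = C * L * H^(3/2) = 1.89 * 4.8 * 0.12^1.5 = 1.89 * 4.8 * 0.041569

0.3771 m^3/s


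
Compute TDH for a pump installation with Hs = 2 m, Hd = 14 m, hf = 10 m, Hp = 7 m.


TDH = Hs + Hd + hf + Hp = 2 + 14 + 10 + 7 = 33

33 m


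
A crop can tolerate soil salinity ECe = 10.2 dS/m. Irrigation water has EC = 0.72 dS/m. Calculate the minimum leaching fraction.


LR = ECiw / (5*ECe - ECiw)
LR = 0.72 / (5*10.2 - 0.72)
LR = 0.72 / 50.2800

0.0143


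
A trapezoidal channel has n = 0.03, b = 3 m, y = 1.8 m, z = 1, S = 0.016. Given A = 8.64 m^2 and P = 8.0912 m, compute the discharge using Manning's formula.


R = A/P = 8.64/8.0912 = 1.067827
Q = (1/0.03) * 8.64 * 1.067827^(2/3) * 0.016^0.5

38.0586 m^3/s


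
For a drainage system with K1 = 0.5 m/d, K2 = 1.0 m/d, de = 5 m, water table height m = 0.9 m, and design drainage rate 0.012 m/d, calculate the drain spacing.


S^2 = 8*K2*de*m/q + 4*K1*m^2/q
S^2 = 8*1.0*5*0.9/0.012 + 4*0.5*0.9^2/0.012
S = sqrt(3135.0000)

55.9911 m


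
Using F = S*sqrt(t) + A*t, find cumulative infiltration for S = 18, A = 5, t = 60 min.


F = S*sqrt(t) + A*t
F = 18*sqrt(60) + 5*60
F = 18*7.745967 + 300

439.4274 mm


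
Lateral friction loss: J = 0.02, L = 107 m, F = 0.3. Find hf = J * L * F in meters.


hf = J * L * F = 0.02 * 107 * 0.3 = 0.6420 m

0.6420 m


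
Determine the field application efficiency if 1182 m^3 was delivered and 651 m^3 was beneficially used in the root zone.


Ea = V_root / V_field * 100 = 651 / 1182 * 100 = 55.0761%

55.0761 %


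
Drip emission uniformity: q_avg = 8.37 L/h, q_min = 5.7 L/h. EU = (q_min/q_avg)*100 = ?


EU = (q_min/q_avg)*100 = (5.7/8.37)*100 = 68.1004%

68.1004 %


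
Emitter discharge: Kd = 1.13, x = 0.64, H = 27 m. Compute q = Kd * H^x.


q = Kd * H^x = 1.13 * 27^0.64 = 1.13 * 8.242763

9.3143 L/h


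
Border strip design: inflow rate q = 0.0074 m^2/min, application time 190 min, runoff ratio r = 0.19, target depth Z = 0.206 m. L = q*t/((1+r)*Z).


L = q*t/((1+r)*Z)
L = 0.0074*190/((1+0.19)*0.206)
L = 1.406/0.24514

5.7355 m


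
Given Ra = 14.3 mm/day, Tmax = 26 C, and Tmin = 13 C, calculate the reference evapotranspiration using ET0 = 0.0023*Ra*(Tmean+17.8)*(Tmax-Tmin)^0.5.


Tmean = (Tmax + Tmin)/2 = (26 + 13)/2 = 19.5
ET0 = 0.0023 * 14.3 * (19.5 + 17.8) * sqrt(26 - 13)
ET0 = 0.0023 * 14.3 * 37.3 * 3.605551

4.4233 mm/day


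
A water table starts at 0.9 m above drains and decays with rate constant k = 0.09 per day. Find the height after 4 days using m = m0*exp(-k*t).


m = m0 * exp(-k*t)
m = 0.9 * exp(-0.09 * 4)
m = 0.9 * exp(-0.3600)

0.6279 m


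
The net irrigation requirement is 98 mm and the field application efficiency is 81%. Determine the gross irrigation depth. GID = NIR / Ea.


Ea = 81% = 0.81
GID = NIR / Ea = 98 / 0.81 = 120.9877 mm

120.9877 mm


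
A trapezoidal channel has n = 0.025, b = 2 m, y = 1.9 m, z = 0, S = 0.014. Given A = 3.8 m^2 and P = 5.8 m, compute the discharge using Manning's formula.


R = A/P = 3.8/5.8 = 0.655172
Q = (1/0.025) * 3.8 * 0.655172^(2/3) * 0.014^0.5

13.5668 m^3/s


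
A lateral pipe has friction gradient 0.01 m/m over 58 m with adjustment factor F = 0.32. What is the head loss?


hf = J * L * F = 0.01 * 58 * 0.32 = 0.1856 m

0.1856 m


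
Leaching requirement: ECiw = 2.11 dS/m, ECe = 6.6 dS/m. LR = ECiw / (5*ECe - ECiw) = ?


LR = ECiw / (5*ECe - ECiw)
LR = 2.11 / (5*6.6 - 2.11)
LR = 2.11 / 30.8900

0.0683


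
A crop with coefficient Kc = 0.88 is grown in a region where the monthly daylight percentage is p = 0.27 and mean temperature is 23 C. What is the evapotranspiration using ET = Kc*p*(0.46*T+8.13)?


ET = Kc * p * (0.46*T + 8.13)
ET = 0.88 * 0.27 * (0.46*23 + 8.13)
ET = 0.88 * 0.27 * 18.7100

4.4455 mm/day


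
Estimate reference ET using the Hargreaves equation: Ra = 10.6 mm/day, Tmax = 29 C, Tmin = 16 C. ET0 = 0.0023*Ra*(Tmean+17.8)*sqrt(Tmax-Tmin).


Tmean = (Tmax + Tmin)/2 = (29 + 16)/2 = 22.5
ET0 = 0.0023 * 10.6 * (22.5 + 17.8) * sqrt(29 - 16)
ET0 = 0.0023 * 10.6 * 40.3 * 3.605551

3.5425 mm/day


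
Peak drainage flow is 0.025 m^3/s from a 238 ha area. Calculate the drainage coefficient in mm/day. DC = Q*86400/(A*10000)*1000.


DC = Q * 86400 / (A * 10000) * 1000
DC = 0.025 * 86400 / (238 * 10000) * 1000
DC = 2160000.0000 / 2380000

0.9076 mm/day


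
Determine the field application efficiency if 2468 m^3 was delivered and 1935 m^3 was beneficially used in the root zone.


Ea = V_root / V_field * 100 = 1935 / 2468 * 100 = 78.4036%

78.4036 %


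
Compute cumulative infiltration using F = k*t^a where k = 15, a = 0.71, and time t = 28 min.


F = k * t^a = 15 * 28^0.71
F = 15 * 10.653252

159.7988 mm


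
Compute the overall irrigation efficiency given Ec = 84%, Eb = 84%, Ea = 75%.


Ec = 0.84, Eb = 0.84, Ea = 0.75
E = 0.84 * 0.84 * 0.75 * 100 = 52.9200%

52.9200 %


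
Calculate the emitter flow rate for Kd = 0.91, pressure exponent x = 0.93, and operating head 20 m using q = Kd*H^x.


q = Kd * H^x = 0.91 * 20^0.93 = 0.91 * 16.216529

14.7570 L/h


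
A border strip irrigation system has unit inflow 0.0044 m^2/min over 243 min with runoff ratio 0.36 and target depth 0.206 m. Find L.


L = q*t/((1+r)*Z)
L = 0.0044*243/((1+0.36)*0.206)
L = 1.0692/0.28016

3.8164 m


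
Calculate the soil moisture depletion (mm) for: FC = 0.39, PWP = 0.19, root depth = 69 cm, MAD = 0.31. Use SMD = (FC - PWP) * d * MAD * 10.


SMD = (FC - PWP) * d * MAD * 10
SMD = (0.39 - 0.19) * 69 * 0.31 * 10
SMD = 0.2000 * 69 * 0.31 * 10

42.7800 mm


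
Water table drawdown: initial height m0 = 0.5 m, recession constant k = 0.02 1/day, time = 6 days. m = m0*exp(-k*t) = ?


m = m0 * exp(-k*t)
m = 0.5 * exp(-0.02 * 6)
m = 0.5 * exp(-0.1200)

0.4435 m


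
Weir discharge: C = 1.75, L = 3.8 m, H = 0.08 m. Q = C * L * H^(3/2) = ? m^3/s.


Q = C * L * H^(3/2) = 1.75 * 3.8 * 0.08^1.5 = 1.75 * 3.8 * 0.022627

0.1505 m^3/s


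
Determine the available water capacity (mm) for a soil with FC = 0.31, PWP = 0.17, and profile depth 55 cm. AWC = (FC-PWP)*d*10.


AWC = (FC - PWP) * d * 10
AWC = (0.31 - 0.17) * 55 * 10
AWC = 0.1400 * 55 * 10

77.0000 mm


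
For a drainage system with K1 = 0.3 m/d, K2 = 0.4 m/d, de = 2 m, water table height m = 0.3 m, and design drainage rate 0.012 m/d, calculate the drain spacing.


S^2 = 8*K2*de*m/q + 4*K1*m^2/q
S^2 = 8*0.4*2*0.3/0.012 + 4*0.3*0.3^2/0.012
S = sqrt(169.0000)

13.0000 m


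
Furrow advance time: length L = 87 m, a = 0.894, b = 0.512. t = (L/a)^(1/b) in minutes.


t = (L/a)^(1/b)
t = (87/0.894)^(1/0.512)
t = 97.315436^(1/0.512)

7641.3035 min


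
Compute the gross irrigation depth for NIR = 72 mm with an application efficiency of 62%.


Ea = 62% = 0.62
GID = NIR / Ea = 72 / 0.62 = 116.1290 mm

116.1290 mm


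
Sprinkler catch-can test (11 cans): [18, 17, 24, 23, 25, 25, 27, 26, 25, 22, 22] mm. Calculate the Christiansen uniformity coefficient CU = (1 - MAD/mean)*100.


mean = 23.090909 mm
MAD = 2.446281 mm
CU = (1 - 2.446281/23.090909)*100

89.4059 %


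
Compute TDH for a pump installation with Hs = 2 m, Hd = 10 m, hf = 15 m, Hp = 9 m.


TDH = Hs + Hd + hf + Hp = 2 + 10 + 15 + 9 = 36

36 m


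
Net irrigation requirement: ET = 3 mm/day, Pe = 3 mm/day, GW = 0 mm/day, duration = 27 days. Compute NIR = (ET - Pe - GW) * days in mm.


Daily deficit = ET - Pe - GW = 3 - 3 - 0 = 0 mm/day
NIR = 0 * 27 = 0 mm

0 mm


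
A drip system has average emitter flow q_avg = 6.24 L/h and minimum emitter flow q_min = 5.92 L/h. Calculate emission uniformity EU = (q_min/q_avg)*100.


EU = (q_min/q_avg)*100 = (5.92/6.24)*100 = 94.8718%

94.8718 %


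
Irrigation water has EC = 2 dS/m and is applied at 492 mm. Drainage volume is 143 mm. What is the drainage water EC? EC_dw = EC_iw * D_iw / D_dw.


EC_dw = EC_iw * D_iw / D_dw
EC_dw = 2 * 492 / 143
EC_dw = 984 / 143

6.8811 dS/m


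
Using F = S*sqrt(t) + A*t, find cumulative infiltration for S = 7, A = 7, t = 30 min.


F = S*sqrt(t) + A*t
F = 7*sqrt(30) + 7*30
F = 7*5.477226 + 210

248.3406 mm


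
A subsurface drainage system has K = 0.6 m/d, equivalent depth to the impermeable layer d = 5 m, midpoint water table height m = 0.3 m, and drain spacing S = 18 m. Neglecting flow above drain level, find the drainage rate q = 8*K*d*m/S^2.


q = 8*K*d*m/S^2
q = 8*0.6*5*0.3/18^2
q = 7.2000 / 324

0.0222 m/d


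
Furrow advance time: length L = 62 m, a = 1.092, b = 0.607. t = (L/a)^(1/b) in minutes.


t = (L/a)^(1/b)
t = (62/1.092)^(1/0.607)
t = 56.776557^(1/0.607)

776.0677 min


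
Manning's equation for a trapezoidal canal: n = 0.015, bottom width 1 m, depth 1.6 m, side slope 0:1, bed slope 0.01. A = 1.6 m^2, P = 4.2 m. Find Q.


R = A/P = 1.6/4.2 = 0.380952
Q = (1/0.015) * 1.6 * 0.380952^(2/3) * 0.01^0.5

5.6054 m^3/s


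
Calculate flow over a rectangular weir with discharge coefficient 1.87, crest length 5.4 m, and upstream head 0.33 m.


Q = C * L * H^(3/2) = 1.87 * 5.4 * 0.33^1.5 = 1.87 * 5.4 * 0.189571

1.9143 m^3/s


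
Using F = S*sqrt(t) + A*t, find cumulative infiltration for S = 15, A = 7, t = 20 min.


F = S*sqrt(t) + A*t
F = 15*sqrt(20) + 7*20
F = 15*4.472136 + 140

207.0820 mm


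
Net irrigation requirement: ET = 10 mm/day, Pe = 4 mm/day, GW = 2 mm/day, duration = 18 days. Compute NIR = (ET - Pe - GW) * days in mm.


Daily deficit = ET - Pe - GW = 10 - 4 - 2 = 4 mm/day
NIR = 4 * 18 = 72 mm

72.0000 mm


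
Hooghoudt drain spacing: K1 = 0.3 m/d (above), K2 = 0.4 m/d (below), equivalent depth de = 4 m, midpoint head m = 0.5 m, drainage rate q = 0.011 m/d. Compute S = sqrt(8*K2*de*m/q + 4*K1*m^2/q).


S^2 = 8*K2*de*m/q + 4*K1*m^2/q
S^2 = 8*0.4*4*0.5/0.011 + 4*0.3*0.5^2/0.011
S = sqrt(609.0909)

24.6798 m


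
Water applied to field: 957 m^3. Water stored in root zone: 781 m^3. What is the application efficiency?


Ea = V_root / V_field * 100 = 781 / 957 * 100 = 81.6092%

81.6092 %


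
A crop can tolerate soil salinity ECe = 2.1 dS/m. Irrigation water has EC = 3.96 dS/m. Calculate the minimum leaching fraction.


LR = ECiw / (5*ECe - ECiw)
LR = 3.96 / (5*2.1 - 3.96)
LR = 3.96 / 6.5400

0.6055


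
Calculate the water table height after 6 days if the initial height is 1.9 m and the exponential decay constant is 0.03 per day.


m = m0 * exp(-k*t)
m = 1.9 * exp(-0.03 * 6)
m = 1.9 * exp(-0.1800)

1.5870 m


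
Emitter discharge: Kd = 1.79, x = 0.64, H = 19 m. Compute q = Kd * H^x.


q = Kd * H^x = 1.79 * 19^0.64 = 1.79 * 6.582673

11.7830 L/h


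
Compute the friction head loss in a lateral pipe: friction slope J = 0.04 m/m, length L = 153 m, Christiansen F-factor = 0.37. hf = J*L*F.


hf = J * L * F = 0.04 * 153 * 0.37 = 2.2644 m

2.2644 m


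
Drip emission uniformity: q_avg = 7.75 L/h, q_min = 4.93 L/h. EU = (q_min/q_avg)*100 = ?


EU = (q_min/q_avg)*100 = (4.93/7.75)*100 = 63.6129%

63.6129 %


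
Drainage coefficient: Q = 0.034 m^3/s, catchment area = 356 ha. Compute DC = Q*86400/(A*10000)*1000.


DC = Q * 86400 / (A * 10000) * 1000
DC = 0.034 * 86400 / (356 * 10000) * 1000
DC = 2937600.0000 / 3560000

0.8252 mm/day


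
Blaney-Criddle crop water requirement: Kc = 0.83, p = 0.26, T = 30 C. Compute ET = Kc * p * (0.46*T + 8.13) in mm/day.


ET = Kc * p * (0.46*T + 8.13)
ET = 0.83 * 0.26 * (0.46*30 + 8.13)
ET = 0.83 * 0.26 * 21.9300

4.7325 mm/day


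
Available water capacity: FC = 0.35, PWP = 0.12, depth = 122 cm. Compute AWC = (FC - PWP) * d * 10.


AWC = (FC - PWP) * d * 10
AWC = (0.35 - 0.12) * 122 * 10
AWC = 0.2300 * 122 * 10

280.6000 mm


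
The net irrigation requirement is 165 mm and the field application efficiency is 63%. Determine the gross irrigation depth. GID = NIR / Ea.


Ea = 63% = 0.63
GID = NIR / Ea = 165 / 0.63 = 261.9048 mm

261.9048 mm


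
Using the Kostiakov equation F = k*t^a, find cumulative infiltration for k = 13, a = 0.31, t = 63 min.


F = k * t^a = 13 * 63^0.31
F = 13 * 3.612398

46.9612 mm


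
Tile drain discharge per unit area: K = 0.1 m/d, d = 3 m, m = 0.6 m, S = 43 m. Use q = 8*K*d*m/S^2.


q = 8*K*d*m/S^2
q = 8*0.1*3*0.6/43^2
q = 1.4400 / 1849

7.7880e-04 m/d


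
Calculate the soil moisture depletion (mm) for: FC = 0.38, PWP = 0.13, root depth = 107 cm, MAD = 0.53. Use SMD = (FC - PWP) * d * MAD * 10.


SMD = (FC - PWP) * d * MAD * 10
SMD = (0.38 - 0.13) * 107 * 0.53 * 10
SMD = 0.2500 * 107 * 0.53 * 10

141.7750 mm


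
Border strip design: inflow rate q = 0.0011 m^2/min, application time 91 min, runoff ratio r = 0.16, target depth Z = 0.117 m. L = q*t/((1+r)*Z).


L = q*t/((1+r)*Z)
L = 0.0011*91/((1+0.16)*0.117)
L = 0.1001/0.13572

0.7375 m


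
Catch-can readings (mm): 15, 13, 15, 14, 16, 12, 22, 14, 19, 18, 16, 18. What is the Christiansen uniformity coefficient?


mean = 16.000000 mm
MAD = 2.166667 mm
CU = (1 - 2.166667/16.000000)*100

86.4583 %


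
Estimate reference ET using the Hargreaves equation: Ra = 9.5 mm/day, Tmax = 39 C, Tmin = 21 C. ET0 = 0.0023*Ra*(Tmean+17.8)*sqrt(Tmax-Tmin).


Tmean = (Tmax + Tmin)/2 = (39 + 21)/2 = 30.0
ET0 = 0.0023 * 9.5 * (30.0 + 17.8) * sqrt(39 - 21)
ET0 = 0.0023 * 9.5 * 47.8 * 4.242641

4.4311 mm/day


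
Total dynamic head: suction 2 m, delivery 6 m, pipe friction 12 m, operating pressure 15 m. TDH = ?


TDH = Hs + Hd + hf + Hp = 2 + 6 + 12 + 15 = 35

35 m


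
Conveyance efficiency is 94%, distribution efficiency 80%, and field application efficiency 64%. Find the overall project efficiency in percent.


Ec = 0.94, Eb = 0.8, Ea = 0.64
E = 0.94 * 0.8 * 0.64 * 100 = 48.1280%

48.1280 %


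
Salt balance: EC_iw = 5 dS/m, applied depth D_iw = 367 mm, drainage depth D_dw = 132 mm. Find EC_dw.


EC_dw = EC_iw * D_iw / D_dw
EC_dw = 5 * 367 / 132
EC_dw = 1835 / 132

13.9015 dS/m


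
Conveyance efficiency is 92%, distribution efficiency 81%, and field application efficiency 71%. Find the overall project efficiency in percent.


Ec = 0.92, Eb = 0.81, Ea = 0.71
E = 0.92 * 0.81 * 0.71 * 100 = 52.9092%

52.9092 %


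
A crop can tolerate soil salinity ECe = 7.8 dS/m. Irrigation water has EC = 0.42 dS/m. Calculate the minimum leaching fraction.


LR = ECiw / (5*ECe - ECiw)
LR = 0.42 / (5*7.8 - 0.42)
LR = 0.42 / 38.5800

0.0109


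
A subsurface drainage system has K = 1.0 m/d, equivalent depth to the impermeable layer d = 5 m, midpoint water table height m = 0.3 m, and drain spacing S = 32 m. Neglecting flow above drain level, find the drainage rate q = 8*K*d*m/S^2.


q = 8*K*d*m/S^2
q = 8*1.0*5*0.3/32^2
q = 12.0000 / 1024

0.0117 m/d


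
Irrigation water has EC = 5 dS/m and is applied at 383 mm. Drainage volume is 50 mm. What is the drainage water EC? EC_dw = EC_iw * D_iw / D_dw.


EC_dw = EC_iw * D_iw / D_dw
EC_dw = 5 * 383 / 50
EC_dw = 1915 / 50

38.3000 dS/m


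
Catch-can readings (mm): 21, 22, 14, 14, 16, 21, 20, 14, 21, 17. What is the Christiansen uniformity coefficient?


mean = 18.000000 mm
MAD = 3.000000 mm
CU = (1 - 3.000000/18.000000)*100

83.3333 %


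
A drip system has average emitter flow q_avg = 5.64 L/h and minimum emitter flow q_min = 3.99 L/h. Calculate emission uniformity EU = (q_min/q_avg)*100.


EU = (q_min/q_avg)*100 = (3.99/5.64)*100 = 70.7447%

70.7447 %


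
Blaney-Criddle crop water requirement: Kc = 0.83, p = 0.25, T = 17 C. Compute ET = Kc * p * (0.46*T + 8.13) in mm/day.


ET = Kc * p * (0.46*T + 8.13)
ET = 0.83 * 0.25 * (0.46*17 + 8.13)
ET = 0.83 * 0.25 * 15.9500

3.3096 mm/day


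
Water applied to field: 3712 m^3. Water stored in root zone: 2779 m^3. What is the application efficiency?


Ea = V_root / V_field * 100 = 2779 / 3712 * 100 = 74.8653%

74.8653 %
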